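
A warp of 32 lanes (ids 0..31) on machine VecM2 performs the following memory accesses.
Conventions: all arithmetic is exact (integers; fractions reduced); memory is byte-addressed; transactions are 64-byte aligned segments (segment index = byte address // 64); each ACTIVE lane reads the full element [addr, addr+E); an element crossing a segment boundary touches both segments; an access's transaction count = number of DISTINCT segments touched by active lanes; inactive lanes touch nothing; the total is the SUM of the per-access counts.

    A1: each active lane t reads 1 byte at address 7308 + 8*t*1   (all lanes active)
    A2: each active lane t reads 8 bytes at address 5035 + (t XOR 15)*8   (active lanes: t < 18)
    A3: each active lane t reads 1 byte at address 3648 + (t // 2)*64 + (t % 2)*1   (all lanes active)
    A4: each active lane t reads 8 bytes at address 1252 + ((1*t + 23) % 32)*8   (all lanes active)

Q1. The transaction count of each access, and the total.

A1: 5 transactions
A2: 4 transactions
A3: 16 transactions
A4: 5 transactions

Answer: 5,4,16,5; total 30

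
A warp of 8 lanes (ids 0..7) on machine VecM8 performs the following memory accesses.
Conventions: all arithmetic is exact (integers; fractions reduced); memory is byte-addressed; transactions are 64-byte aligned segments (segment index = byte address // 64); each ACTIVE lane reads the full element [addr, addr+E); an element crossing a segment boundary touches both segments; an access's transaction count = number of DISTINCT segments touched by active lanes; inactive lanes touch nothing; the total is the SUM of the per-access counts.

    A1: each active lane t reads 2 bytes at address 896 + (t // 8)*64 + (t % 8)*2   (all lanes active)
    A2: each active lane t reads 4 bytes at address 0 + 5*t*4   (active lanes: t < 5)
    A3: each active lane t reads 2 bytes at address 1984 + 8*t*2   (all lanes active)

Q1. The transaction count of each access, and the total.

A1: 1 transaction
A2: 2 transactions
A3: 2 transactions

Answer: 1,2,2; total 5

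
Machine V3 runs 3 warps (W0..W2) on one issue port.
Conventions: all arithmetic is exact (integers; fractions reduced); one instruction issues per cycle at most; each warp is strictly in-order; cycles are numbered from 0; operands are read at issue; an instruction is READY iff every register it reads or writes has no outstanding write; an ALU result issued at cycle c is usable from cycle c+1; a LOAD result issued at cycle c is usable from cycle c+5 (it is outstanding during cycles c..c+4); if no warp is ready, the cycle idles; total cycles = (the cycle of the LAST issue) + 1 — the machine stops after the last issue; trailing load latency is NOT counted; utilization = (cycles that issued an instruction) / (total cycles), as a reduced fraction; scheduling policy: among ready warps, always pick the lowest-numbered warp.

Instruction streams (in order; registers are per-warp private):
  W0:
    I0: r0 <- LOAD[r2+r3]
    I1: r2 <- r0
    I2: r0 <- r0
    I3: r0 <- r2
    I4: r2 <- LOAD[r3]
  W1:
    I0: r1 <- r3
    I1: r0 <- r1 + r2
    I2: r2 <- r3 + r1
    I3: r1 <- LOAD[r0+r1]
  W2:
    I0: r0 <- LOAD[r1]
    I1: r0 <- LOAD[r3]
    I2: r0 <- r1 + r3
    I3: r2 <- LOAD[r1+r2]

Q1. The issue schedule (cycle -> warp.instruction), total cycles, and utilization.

cycle 0: W0.I0
cycle 1: W1.I0
cycle 2: W1.I1
cycle 3: W1.I2
cycle 4: W1.I3
cycle 5: W0.I1
cycle 6: W0.I2
cycle 7: W0.I3
cycle 8: W0.I4
cycle 9: W2.I0
cycle 10: idle
cycle 11: idle
cycle 12: idle
cycle 13: idle
cycle 14: W2.I1
cycle 15: idle
cycle 16: idle
cycle 17: idle
cycle 18: idle
cycle 19: W2.I2
cycle 20: W2.I3

Answer: 21 cycles, utilization 13/21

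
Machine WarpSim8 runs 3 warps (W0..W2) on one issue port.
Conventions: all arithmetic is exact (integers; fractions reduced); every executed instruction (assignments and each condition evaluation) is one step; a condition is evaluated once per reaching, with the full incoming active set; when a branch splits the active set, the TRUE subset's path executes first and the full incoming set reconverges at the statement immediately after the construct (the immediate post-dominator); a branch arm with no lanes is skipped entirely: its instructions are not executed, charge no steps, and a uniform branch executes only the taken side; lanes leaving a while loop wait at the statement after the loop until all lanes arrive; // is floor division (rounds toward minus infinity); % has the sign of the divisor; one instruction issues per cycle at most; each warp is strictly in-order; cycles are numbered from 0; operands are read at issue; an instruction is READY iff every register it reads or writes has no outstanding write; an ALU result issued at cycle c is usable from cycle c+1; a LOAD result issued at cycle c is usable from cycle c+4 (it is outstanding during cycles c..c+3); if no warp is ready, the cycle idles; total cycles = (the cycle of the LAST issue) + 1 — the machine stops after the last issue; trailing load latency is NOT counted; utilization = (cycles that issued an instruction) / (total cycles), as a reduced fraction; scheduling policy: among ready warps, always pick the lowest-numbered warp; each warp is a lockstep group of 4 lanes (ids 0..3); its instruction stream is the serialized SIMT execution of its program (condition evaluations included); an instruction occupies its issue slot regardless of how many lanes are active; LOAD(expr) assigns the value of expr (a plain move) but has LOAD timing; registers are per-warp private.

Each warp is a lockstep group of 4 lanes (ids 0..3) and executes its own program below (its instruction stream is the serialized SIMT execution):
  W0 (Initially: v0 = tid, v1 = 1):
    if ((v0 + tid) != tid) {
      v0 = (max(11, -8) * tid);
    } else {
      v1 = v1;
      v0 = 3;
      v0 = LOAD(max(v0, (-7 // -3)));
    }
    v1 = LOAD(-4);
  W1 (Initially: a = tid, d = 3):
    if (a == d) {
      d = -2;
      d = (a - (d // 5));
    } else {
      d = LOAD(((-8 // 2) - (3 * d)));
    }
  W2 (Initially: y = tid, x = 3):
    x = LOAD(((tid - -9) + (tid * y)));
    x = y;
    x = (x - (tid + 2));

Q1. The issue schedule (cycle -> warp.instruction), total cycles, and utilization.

cycle 0: W0.I0
cycle 1: W0.I1
cycle 2: W0.I2
cycle 3: W0.I3
cycle 4: W0.I4
cycle 5: W0.I5
cycle 6: W1.I0
cycle 7: W1.I1
cycle 8: W1.I2
cycle 9: W1.I3
cycle 10: W2.I0
cycle 11: idle
cycle 12: idle
cycle 13: idle
cycle 14: W2.I1
cycle 15: W2.I2

Answer: 16 cycles, utilization 13/16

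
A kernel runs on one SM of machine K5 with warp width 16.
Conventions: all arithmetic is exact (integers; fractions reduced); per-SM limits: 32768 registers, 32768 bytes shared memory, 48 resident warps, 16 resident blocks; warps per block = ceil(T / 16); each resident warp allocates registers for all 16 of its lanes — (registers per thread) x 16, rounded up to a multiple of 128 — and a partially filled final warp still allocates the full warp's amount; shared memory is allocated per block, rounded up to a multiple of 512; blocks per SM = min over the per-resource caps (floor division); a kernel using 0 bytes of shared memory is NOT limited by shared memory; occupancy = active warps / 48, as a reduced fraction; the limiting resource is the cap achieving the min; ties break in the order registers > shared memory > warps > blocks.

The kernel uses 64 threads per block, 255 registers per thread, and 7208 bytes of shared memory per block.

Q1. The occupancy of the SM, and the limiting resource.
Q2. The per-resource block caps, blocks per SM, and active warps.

Answer: occupancy 1/6, limited by registers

registers: 2 blocks
shared memory: 4 blocks
warps: 12 blocks
blocks: 16 blocks

Answer: 2 blocks, 8 active warps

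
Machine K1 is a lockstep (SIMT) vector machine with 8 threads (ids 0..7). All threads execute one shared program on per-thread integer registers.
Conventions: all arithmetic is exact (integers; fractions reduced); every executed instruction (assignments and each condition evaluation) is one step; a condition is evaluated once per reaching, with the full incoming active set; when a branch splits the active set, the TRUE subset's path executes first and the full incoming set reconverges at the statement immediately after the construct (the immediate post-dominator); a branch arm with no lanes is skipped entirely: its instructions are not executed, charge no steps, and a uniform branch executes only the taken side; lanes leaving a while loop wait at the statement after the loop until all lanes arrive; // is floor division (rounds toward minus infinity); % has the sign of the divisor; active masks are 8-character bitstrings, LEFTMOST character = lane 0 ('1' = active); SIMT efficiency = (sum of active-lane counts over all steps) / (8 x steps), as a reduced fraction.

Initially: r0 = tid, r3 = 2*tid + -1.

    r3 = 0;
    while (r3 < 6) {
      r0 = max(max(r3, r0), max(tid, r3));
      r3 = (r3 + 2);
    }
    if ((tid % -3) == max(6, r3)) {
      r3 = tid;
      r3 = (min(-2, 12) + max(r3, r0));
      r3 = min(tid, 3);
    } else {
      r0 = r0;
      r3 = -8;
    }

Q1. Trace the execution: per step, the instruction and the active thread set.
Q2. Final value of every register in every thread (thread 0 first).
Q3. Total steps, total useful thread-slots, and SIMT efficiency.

step 0: r3 <- 0                      11111111
step 1: eval (r3 < 6)                11111111
step 2: r0 <- max(max(r3, r0), max(tid, r3)) 11111111
step 3: r3 <- (r3 + 2)               11111111
step 4: eval (r3 < 6)                11111111
step 5: r0 <- max(max(r3, r0), max(tid, r3)) 11111111
step 6: r3 <- (r3 + 2)               11111111
step 7: eval (r3 < 6)                11111111
step 8: r0 <- max(max(r3, r0), max(tid, r3)) 11111111
step 9: r3 <- (r3 + 2)               11111111
step 10: eval (r3 < 6)                11111111
step 11: eval ((tid % -3) == max(6, r3)) 11111111
step 12: r0 <- r0                     11111111
step 13: r3 <- -8                     11111111

Answer: 14 steps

r0: 4,4,4,4,4,5,6,7
r3: -8,-8,-8,-8,-8,-8,-8,-8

steps = 14; useful = 112; efficiency = 112/112 = 1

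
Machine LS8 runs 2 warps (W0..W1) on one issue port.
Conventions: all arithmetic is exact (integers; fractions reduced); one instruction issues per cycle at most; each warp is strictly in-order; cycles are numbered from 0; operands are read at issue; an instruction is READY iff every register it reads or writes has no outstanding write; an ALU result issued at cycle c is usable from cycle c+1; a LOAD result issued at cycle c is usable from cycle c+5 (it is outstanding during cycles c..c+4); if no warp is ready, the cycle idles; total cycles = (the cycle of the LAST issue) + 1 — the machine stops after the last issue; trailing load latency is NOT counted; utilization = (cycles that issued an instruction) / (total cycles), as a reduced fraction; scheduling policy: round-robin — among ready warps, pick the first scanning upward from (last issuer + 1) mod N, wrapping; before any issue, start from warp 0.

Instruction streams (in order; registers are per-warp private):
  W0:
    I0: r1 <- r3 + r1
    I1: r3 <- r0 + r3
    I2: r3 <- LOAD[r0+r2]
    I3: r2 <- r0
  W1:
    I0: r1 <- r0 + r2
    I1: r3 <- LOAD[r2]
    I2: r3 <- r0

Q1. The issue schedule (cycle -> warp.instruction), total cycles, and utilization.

cycle 0: W0.I0
cycle 1: W1.I0
cycle 2: W0.I1
cycle 3: W1.I1
cycle 4: W0.I2
cycle 5: W0.I3
cycle 6: idle
cycle 7: idle
cycle 8: W1.I2

Answer: 9 cycles, utilization 7/9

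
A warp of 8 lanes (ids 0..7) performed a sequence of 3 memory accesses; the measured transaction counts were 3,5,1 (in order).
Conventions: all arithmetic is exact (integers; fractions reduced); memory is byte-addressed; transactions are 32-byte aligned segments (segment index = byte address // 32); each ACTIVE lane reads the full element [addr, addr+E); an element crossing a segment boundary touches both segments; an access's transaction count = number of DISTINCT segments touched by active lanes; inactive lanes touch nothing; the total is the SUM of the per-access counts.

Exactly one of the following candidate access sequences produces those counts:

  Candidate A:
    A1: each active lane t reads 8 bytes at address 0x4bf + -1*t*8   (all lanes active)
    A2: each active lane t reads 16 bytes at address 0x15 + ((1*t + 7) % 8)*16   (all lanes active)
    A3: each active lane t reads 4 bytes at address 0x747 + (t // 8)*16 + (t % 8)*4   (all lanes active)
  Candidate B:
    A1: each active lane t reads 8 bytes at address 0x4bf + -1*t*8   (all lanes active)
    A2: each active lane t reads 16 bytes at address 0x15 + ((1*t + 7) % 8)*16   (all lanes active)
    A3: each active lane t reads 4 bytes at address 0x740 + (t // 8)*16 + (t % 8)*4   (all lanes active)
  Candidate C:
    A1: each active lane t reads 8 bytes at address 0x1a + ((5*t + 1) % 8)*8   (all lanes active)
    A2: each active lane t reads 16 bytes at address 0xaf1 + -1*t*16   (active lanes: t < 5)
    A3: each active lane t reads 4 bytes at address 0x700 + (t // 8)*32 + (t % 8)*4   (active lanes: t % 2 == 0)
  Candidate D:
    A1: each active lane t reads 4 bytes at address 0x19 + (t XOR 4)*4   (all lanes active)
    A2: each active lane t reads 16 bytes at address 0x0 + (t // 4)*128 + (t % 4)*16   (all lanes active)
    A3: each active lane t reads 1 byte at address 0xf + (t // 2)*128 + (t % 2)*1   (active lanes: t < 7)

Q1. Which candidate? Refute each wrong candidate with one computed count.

A: A3 gives 2 transactions, not 1
C: A2 gives 4 transactions, not 5
D: A1 gives 2 transactions, not 3
B: all counts match (3,5,1)

Answer: B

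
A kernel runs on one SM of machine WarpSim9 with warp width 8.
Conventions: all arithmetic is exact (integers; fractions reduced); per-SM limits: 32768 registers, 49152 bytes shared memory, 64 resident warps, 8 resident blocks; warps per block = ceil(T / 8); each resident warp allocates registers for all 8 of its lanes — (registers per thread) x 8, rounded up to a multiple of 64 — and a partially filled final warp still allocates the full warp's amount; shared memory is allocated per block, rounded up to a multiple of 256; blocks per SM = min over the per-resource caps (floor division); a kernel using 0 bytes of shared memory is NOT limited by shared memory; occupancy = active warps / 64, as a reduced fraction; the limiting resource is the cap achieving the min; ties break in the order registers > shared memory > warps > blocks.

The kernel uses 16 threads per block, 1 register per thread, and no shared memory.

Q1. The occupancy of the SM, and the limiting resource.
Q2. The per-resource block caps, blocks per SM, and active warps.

Answer: occupancy 1/4, limited by blocks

registers: 256 blocks
shared memory: no limit (kernel uses none)
warps: 32 blocks
blocks: 8 blocks

Answer: 8 blocks, 16 active warps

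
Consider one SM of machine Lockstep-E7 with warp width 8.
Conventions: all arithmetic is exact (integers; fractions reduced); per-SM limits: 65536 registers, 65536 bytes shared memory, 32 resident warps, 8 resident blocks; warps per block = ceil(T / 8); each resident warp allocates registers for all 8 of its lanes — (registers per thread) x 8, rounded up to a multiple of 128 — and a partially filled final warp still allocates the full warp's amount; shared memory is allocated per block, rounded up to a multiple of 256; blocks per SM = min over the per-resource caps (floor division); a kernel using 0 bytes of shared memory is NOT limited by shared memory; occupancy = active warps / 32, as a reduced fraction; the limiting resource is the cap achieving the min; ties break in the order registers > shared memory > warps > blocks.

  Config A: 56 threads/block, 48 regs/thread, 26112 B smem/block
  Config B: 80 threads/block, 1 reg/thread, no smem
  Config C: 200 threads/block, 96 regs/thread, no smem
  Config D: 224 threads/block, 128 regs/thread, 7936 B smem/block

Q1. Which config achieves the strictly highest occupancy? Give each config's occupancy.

occupancies: A 7/16, B 15/16, C 25/32, D 7/8

Answer: B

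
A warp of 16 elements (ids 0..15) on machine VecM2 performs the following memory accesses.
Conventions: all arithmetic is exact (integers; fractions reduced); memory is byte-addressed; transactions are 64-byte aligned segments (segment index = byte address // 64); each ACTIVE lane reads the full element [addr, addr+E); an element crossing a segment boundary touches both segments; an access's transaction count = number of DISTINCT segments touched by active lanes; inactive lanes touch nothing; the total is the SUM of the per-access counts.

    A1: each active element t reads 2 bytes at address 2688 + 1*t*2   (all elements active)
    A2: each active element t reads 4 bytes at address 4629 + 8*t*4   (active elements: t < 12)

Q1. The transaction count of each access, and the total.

A1: 1 transaction
A2: 6 transactions

Answer: 1,6; total 7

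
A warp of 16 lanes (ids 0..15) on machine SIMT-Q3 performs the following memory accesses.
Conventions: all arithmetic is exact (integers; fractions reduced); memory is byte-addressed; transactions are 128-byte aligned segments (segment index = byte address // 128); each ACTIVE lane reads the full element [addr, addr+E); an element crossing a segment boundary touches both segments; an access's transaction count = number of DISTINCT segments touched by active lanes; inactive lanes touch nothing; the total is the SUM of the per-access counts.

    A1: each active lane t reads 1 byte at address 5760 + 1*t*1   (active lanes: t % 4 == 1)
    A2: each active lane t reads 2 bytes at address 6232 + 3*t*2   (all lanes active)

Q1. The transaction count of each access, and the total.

A1: 1 transaction
A2: 2 transactions

Answer: 1,2; total 3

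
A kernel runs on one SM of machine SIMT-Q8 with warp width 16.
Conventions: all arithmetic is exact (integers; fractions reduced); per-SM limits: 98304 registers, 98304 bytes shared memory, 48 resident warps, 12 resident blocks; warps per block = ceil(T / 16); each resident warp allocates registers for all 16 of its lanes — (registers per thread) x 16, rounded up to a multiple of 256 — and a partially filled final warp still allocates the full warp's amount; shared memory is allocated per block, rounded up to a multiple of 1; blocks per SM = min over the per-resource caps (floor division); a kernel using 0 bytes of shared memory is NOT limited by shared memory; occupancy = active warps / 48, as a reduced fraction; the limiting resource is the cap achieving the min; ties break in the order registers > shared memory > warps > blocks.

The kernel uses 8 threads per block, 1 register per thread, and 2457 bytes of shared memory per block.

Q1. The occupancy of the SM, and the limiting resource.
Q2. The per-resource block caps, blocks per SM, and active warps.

Answer: occupancy 1/4, limited by blocks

registers: 384 blocks
shared memory: 40 blocks
warps: 48 blocks
blocks: 12 blocks

Answer: 12 blocks, 12 active warps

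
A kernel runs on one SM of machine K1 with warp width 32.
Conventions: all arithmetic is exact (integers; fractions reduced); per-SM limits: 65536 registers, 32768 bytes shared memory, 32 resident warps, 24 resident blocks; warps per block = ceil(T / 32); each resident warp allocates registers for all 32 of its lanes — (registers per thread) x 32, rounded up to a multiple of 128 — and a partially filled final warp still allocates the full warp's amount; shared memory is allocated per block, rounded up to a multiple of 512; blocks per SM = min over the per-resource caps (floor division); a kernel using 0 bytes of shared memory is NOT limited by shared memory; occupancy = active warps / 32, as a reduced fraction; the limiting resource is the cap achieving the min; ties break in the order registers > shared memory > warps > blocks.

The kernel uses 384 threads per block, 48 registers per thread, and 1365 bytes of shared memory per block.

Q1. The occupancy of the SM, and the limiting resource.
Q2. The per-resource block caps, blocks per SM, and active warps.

Answer: occupancy 3/4, limited by warps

registers: 3 blocks
shared memory: 21 blocks
warps: 2 blocks
blocks: 24 blocks

Answer: 2 blocks, 24 active warps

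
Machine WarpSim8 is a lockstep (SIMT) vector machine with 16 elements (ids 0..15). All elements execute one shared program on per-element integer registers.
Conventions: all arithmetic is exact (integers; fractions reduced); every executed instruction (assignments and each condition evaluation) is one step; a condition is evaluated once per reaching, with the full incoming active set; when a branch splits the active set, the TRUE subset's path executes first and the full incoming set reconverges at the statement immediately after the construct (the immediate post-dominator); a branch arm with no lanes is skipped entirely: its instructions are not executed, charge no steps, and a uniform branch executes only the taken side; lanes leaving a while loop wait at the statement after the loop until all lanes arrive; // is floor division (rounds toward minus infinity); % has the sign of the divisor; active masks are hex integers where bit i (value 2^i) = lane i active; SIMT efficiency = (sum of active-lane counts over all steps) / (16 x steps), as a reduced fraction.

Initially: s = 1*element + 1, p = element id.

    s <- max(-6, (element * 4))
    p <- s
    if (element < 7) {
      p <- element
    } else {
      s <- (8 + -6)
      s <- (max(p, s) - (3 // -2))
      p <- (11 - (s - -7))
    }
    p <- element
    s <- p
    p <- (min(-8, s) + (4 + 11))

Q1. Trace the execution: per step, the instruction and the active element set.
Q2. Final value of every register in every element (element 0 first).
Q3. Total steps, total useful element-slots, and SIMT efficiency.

step 0: s <- max(-6, (element * 4))  0xffff
step 1: p <- s                       0xffff
step 2: eval (element < 7)           0xffff
step 3: p <- element                 0x007f
step 4: s <- (8 + -6)                0xff80
step 5: s <- (max(p, s) - (3 // -2)) 0xff80
step 6: p <- (11 - (s - -7))         0xff80
step 7: p <- element                 0xffff
step 8: s <- p                       0xffff
step 9: p <- (min(-8, s) + (4 + 11)) 0xffff

Answer: 10 steps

s: 0,1,2,3,4,5,6,7,8,9,10,11,12,13,14,15
p: 7,7,7,7,7,7,7,7,7,7,7,7,7,7,7,7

steps = 10; useful = 130; efficiency = 130/160 = 13/16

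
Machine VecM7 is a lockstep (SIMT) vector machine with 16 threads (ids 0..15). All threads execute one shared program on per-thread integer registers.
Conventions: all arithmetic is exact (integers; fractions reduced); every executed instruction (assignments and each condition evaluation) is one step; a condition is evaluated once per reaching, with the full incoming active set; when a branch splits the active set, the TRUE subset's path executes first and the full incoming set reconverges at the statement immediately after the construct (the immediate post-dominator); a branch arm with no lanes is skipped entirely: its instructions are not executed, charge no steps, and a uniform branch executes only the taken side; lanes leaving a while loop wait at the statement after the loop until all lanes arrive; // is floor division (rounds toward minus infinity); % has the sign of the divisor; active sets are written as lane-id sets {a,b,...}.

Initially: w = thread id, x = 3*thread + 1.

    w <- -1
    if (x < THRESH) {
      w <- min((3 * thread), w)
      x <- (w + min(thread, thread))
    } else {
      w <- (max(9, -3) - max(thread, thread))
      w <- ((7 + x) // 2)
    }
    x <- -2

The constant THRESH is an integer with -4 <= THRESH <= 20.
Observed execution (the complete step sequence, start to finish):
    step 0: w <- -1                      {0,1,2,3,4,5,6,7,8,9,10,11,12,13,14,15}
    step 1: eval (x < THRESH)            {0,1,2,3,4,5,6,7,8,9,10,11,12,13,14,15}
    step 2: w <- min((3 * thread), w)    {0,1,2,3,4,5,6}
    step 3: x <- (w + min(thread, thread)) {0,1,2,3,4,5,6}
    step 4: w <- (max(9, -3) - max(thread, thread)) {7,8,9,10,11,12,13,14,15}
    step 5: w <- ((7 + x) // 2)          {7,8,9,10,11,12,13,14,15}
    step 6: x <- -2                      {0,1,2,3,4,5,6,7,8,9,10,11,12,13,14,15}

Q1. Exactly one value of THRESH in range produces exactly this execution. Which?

Answer: THRESH = 20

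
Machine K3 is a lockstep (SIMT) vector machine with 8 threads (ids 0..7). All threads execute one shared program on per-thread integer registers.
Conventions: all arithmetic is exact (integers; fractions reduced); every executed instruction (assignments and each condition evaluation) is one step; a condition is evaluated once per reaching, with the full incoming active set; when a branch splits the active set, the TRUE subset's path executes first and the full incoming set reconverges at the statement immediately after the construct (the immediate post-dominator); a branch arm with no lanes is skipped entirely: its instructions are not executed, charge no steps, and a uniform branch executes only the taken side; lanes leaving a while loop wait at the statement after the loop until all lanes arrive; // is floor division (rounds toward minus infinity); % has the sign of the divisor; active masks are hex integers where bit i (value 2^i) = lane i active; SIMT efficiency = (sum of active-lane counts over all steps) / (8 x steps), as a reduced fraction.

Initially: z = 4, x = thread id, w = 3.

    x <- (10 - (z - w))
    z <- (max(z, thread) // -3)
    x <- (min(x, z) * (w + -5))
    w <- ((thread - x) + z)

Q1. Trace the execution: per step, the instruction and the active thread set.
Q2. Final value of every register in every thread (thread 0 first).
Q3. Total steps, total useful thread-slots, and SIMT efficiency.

step 0: x <- (10 - (z - w))          0xff
step 1: z <- (max(z, thread) // -3)  0xff
step 2: x <- (min(x, z) * (w + -5))  0xff
step 3: w <- ((thread - x) + z)      0xff

Answer: 4 steps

z: -2,-2,-2,-2,-2,-2,-2,-3
x: 4,4,4,4,4,4,4,6
w: -6,-5,-4,-3,-2,-1,0,-2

steps = 4; useful = 32; efficiency = 32/32 = 1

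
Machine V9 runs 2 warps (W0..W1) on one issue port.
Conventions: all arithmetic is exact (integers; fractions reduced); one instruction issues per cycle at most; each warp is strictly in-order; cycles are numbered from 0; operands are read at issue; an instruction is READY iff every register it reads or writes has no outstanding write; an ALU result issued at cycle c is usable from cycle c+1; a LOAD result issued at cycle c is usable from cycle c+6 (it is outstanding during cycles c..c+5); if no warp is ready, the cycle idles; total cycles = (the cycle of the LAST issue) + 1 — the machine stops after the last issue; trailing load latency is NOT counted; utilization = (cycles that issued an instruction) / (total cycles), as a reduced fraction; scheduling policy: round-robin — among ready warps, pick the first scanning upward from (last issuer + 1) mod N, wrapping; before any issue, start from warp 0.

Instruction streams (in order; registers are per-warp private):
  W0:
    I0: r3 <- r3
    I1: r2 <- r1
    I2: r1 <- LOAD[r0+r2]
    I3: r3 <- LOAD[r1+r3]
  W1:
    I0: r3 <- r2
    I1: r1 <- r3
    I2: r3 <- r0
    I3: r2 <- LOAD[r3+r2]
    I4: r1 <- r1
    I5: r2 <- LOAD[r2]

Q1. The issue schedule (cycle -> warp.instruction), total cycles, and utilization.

cycle 0: W0.I0
cycle 1: W1.I0
cycle 2: W0.I1
cycle 3: W1.I1
cycle 4: W0.I2
cycle 5: W1.I2
cycle 6: W1.I3
cycle 7: W1.I4
cycle 8: idle
cycle 9: idle
cycle 10: W0.I3
cycle 11: idle
cycle 12: W1.I5

Answer: 13 cycles, utilization 10/13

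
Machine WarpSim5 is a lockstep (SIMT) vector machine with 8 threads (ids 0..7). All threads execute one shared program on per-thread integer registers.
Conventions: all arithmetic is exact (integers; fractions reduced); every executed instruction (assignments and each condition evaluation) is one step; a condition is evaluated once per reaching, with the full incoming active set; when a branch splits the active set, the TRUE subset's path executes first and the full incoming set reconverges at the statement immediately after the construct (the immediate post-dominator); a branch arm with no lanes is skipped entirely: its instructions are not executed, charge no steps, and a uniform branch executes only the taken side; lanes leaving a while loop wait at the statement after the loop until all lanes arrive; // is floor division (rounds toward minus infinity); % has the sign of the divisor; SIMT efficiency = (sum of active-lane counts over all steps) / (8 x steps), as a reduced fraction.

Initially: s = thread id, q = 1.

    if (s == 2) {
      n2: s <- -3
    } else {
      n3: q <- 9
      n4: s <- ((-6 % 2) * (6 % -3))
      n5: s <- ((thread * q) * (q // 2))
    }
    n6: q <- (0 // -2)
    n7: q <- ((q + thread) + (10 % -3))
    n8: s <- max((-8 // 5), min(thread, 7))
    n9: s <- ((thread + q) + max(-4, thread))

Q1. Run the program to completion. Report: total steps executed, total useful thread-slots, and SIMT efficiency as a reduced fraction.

Answer: 9 steps, 62 useful, 31/36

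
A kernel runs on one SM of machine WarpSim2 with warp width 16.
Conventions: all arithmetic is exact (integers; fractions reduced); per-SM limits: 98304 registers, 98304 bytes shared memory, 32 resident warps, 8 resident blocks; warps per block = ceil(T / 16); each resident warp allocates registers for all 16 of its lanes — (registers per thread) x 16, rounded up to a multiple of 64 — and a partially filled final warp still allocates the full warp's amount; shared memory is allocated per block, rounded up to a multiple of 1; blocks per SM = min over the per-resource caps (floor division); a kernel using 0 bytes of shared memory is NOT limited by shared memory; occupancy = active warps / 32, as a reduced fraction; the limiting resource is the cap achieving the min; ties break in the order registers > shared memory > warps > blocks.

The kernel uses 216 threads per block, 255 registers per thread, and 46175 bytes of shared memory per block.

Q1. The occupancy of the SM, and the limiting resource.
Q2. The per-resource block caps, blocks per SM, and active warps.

Answer: occupancy 7/16, limited by registers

registers: 1 block
shared memory: 2 blocks
warps: 2 blocks
blocks: 8 blocks

Answer: 1 block, 14 active warps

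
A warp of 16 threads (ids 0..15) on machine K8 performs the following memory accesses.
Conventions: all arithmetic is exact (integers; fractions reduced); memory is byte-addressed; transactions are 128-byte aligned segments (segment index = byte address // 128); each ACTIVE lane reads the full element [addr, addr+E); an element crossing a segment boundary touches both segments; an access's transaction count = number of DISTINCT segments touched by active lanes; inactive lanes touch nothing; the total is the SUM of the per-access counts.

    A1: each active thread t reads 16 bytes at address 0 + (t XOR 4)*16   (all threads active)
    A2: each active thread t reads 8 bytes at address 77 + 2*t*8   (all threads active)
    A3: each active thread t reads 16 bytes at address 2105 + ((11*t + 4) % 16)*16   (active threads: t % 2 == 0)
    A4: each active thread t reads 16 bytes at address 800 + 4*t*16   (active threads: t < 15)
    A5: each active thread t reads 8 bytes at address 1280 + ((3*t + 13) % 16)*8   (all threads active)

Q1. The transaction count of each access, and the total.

A1: 2 transactions
A2: 3 transactions
A3: 3 transactions
A4: 8 transactions
A5: 1 transaction

Answer: 2,3,3,8,1; total 17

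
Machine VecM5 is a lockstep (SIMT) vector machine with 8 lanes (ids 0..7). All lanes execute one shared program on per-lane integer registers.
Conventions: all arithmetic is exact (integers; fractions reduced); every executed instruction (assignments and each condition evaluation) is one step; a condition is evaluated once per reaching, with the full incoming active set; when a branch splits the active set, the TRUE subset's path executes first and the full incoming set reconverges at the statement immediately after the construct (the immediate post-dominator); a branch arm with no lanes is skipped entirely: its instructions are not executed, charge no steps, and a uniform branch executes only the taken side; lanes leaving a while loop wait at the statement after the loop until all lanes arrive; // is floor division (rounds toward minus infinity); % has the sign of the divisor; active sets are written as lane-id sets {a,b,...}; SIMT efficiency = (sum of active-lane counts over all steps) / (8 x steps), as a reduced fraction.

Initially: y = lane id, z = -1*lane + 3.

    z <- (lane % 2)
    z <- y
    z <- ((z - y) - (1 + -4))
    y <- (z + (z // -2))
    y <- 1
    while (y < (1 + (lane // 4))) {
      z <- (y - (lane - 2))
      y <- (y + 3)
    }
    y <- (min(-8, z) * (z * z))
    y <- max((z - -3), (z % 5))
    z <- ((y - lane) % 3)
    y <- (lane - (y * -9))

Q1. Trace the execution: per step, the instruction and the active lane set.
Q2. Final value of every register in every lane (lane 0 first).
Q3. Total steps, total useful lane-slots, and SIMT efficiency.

step 0: z <- (lane % 2)              {0,1,2,3,4,5,6,7}
step 1: z <- y                       {0,1,2,3,4,5,6,7}
step 2: z <- ((z - y) - (1 + -4))    {0,1,2,3,4,5,6,7}
step 3: y <- (z + (z // -2))         {0,1,2,3,4,5,6,7}
step 4: y <- 1                       {0,1,2,3,4,5,6,7}
step 5: eval (y < (1 + (lane // 4))) {0,1,2,3,4,5,6,7}
step 6: z <- (y - (lane - 2))        {4,5,6,7}
step 7: y <- (y + 3)                 {4,5,6,7}
step 8: eval (y < (1 + (lane // 4))) {4,5,6,7}
step 9: y <- (min(-8, z) * (z * z))  {0,1,2,3,4,5,6,7}
step 10: y <- max((z - -3), (z % 5))  {0,1,2,3,4,5,6,7}
step 11: z <- ((y - lane) % 3)        {0,1,2,3,4,5,6,7}
step 12: y <- (lane - (y * -9))       {0,1,2,3,4,5,6,7}

Answer: 13 steps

y: 54,55,56,57,40,32,24,16
z: 0,2,1,0,0,1,2,0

steps = 13; useful = 92; efficiency = 92/104 = 23/26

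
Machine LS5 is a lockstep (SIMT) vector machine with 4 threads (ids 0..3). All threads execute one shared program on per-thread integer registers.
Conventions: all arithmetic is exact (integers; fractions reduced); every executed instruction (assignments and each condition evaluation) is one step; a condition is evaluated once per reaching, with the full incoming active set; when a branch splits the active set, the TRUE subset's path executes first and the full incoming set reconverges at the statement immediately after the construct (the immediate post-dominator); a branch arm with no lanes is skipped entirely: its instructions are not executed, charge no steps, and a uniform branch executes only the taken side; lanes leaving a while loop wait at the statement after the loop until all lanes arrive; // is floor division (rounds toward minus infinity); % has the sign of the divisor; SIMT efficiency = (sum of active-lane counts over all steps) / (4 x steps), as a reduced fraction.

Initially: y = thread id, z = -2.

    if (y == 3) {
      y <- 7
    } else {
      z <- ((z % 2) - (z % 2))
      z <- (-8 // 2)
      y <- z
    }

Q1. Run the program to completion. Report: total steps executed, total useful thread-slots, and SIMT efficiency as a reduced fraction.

Answer: 5 steps, 14 useful, 7/10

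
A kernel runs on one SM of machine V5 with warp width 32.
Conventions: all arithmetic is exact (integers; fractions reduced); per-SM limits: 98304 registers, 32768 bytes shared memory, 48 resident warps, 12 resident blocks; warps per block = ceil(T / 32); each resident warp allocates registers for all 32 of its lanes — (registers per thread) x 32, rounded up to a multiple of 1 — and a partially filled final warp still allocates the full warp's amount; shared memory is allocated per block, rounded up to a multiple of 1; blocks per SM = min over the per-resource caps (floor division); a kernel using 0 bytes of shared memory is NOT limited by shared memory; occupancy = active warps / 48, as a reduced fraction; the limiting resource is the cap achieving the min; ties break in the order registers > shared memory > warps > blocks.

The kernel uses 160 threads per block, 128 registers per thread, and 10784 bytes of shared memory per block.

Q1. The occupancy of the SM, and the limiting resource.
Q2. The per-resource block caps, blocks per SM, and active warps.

Answer: occupancy 5/16, limited by shared memory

registers: 4 blocks
shared memory: 3 blocks
warps: 9 blocks
blocks: 12 blocks

Answer: 3 blocks, 15 active warps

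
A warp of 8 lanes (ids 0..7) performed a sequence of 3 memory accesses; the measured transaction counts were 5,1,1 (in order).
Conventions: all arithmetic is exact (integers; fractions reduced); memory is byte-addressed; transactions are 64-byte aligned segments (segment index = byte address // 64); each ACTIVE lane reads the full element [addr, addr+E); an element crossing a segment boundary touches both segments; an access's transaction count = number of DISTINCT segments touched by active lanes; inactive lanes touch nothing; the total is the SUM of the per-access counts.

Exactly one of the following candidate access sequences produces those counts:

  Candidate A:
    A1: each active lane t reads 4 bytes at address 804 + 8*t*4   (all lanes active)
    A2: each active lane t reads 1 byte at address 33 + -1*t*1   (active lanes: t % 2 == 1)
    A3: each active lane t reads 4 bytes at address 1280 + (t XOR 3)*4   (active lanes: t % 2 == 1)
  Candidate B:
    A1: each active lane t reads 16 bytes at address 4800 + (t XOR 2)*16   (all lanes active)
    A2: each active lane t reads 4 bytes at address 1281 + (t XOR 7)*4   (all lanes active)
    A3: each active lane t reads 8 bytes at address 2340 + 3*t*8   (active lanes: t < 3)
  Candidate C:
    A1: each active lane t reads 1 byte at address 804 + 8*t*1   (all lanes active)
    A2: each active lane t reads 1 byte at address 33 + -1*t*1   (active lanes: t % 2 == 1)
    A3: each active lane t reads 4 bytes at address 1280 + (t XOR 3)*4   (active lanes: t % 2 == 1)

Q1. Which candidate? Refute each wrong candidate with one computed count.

B: A1 gives 2 transactions, not 5
C: A1 gives 2 transactions, not 5
A: all counts match (5,1,1)

Answer: A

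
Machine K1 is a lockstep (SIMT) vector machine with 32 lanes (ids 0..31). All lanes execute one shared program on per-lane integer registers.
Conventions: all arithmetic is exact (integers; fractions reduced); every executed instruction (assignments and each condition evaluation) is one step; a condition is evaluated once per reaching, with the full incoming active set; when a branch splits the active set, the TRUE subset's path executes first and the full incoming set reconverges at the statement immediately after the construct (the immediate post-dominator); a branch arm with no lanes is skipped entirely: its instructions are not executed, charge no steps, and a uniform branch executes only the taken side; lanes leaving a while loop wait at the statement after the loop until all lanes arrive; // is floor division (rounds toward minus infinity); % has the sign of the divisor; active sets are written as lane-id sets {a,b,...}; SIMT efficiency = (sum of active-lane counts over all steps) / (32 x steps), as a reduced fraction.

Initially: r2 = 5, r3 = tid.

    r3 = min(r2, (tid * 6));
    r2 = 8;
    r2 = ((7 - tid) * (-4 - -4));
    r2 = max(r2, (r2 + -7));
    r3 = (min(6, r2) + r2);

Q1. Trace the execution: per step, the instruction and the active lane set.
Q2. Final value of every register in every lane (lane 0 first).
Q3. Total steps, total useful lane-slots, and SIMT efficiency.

step 0: r3 <- min(r2, (tid * 6))     {0,1,2,3,4,5,6,7,8,9,10,11,12,13,14,15,16,17,18,19,20,21,22,23,24,25,26,27,28,29,30,31}
step 1: r2 <- 8                      {0,1,2,3,4,5,6,7,8,9,10,11,12,13,14,15,16,17,18,19,20,21,22,23,24,25,26,27,28,29,30,31}
step 2: r2 <- ((7 - tid) * (-4 - -4)) {0,1,2,3,4,5,6,7,8,9,10,11,12,13,14,15,16,17,18,19,20,21,22,23,24,25,26,27,28,29,30,31}
step 3: r2 <- max(r2, (r2 + -7))     {0,1,2,3,4,5,6,7,8,9,10,11,12,13,14,15,16,17,18,19,20,21,22,23,24,25,26,27,28,29,30,31}
step 4: r3 <- (min(6, r2) + r2)      {0,1,2,3,4,5,6,7,8,9,10,11,12,13,14,15,16,17,18,19,20,21,22,23,24,25,26,27,28,29,30,31}

Answer: 5 steps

r2: 0,0,0,0,0,0,0,0,0,0,0,0,0,0,0,0,0,0,0,0,0,0,0,0,0,0,0,0,0,0,0,0
r3: 0,0,0,0,0,0,0,0,0,0,0,0,0,0,0,0,0,0,0,0,0,0,0,0,0,0,0,0,0,0,0,0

steps = 5; useful = 160; efficiency = 160/160 = 1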